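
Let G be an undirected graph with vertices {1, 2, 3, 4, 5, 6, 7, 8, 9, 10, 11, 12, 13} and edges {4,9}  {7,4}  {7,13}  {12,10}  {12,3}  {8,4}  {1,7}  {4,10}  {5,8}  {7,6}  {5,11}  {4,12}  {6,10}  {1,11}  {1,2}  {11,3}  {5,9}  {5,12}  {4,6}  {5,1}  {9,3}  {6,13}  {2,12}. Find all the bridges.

The edges on the cycle 1-7-4-9-3-11-1 are not bridges since each lies on that cycle.
Every edge lies on some cycle, so there are no bridges.

none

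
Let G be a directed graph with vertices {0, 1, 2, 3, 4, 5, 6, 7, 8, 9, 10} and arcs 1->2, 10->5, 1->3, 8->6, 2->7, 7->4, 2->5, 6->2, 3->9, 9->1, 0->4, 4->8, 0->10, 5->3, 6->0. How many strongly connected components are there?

1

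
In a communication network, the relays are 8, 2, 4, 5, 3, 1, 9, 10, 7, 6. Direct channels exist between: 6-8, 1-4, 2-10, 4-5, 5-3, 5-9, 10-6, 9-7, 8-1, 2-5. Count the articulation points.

Removing 5 increases the component count from 1 to 3, so 5 is a cut vertex.
Removing 9 increases the component count from 1 to 2, so 9 is a cut vertex.
By contrast removing 10 leaves 1 component; it is not a cut vertex. No other vertex is a cut vertex either.

2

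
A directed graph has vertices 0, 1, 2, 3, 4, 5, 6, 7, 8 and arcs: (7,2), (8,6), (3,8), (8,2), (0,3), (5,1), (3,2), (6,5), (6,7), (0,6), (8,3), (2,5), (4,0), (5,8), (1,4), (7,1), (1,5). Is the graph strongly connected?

Yes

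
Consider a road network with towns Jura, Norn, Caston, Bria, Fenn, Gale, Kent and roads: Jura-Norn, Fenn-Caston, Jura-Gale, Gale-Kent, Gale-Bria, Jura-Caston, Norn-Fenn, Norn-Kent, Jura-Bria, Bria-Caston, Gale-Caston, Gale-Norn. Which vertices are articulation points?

none

Removing Caston, for instance, still leaves 1 component. No single vertex removal increases the component count — the graph has no articulation points.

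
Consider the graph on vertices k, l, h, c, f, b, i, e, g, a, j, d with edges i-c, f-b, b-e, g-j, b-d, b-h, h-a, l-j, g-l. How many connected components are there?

4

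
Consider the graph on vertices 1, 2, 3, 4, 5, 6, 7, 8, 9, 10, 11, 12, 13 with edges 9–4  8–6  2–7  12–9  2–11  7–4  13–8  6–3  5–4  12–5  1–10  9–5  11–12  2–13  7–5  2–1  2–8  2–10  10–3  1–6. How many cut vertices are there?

1

Removing 2 increases the component count from 1 to 2, so 2 is a cut vertex.
By contrast removing 10 leaves 1 component; it is not a cut vertex. No other vertex is a cut vertex either.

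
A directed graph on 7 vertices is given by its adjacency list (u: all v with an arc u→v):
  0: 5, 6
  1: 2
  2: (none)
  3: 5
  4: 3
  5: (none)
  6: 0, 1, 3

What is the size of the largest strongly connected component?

2

{0, 6} are all mutually reachable — one SCC of size 2.
{2} is an SCC by itself.
{5} is an SCC by itself.
{4} is an SCC by itself.
{1} is an SCC by itself.
(and 1 more singleton SCC)
The largest has 2 vertices.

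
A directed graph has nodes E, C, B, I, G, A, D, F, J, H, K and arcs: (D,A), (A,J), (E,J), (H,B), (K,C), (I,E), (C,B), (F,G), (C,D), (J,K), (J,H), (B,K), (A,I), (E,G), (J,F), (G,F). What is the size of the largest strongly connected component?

9

{A, B, C, D, E, H, I, J, K} are all mutually reachable — one SCC of size 9.
{F, G} are all mutually reachable — one SCC of size 2.
The largest has 9 vertices.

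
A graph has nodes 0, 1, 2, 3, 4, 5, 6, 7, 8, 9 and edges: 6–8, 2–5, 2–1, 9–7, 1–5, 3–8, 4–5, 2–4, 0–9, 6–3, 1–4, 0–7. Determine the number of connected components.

3

Starting from 0 we can reach 0, 7, 9. That is one component of size 3.
Starting from 3 we can reach 3, 6, 8. That is one component of size 3.
Starting from 1 we can reach 1, 2, 4, 5. That is one component of size 4.
Total: 3 components.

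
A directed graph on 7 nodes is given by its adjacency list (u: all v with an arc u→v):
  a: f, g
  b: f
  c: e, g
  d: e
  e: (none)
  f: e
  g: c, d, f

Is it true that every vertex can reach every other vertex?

There is no directed path from e to d, so the graph is not strongly connected.

No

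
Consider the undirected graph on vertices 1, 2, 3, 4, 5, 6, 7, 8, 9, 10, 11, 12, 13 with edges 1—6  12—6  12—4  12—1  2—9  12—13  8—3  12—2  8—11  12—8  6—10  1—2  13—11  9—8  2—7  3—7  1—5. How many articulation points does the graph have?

3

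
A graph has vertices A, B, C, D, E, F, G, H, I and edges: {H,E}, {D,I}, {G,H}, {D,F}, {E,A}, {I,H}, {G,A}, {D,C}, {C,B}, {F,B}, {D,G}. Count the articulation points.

1

Removing D increases the component count from 1 to 2, so D is a cut vertex.
By contrast removing C leaves 1 component; it is not a cut vertex. No other vertex is a cut vertex either.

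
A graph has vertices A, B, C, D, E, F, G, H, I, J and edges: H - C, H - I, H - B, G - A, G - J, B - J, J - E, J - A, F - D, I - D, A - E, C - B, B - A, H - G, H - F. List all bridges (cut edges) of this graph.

none

The edges on the cycle H-I-D-F-H are not bridges since each lies on that cycle.
Every edge lies on some cycle, so there are no bridges.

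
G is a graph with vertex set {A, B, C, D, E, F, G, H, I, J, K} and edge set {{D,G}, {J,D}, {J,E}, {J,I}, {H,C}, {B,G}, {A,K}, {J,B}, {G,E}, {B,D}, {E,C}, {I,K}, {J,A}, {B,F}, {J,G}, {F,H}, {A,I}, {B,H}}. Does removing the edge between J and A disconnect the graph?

After removing J—A, the path J-I-A still connects them, so the edge is not a bridge.

No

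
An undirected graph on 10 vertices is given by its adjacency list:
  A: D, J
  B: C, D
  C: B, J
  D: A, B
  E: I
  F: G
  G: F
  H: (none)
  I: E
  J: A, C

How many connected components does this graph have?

H is isolated — a component by itself.
Starting from F we can reach F, G. That is one component of size 2.
Starting from E we can reach E, I. That is one component of size 2.
Starting from A we can reach A, B, C, D, J. That is one component of size 5.
Total: 4 components.

4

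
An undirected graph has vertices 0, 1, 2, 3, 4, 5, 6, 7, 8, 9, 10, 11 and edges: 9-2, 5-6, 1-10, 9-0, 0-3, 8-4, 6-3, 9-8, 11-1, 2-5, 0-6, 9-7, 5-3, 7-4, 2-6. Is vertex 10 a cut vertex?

No

Deleting 10 leaves 2 components (was 2), so 10 is not a cut vertex.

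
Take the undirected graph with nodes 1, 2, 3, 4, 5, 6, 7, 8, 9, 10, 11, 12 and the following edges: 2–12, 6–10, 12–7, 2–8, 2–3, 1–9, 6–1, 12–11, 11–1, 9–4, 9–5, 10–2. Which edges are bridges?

1-9, 12-7, 2-3, 2-8, 4-9, 5-9

The edges on the cycle 6-10-2-12-11-1-6 are not bridges since each lies on that cycle.
But removing 9–4 disconnects 9 from 4; removing 5–9 disconnects 5 from 9; removing 7–12 disconnects 7 from 12; removing 1–9 disconnects 1 from 9 — these are bridges.
In total 6 edges are bridges.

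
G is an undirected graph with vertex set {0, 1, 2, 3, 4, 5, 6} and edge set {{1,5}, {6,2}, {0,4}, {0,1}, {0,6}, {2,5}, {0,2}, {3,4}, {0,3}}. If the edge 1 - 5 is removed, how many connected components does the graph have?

1 and 5 are still connected via 1-0-2-5, so the component count stays at 1.

1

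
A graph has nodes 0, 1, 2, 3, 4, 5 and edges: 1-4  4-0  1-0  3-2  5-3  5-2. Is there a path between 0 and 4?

Yes

From 0 we can reach 0, 1, 4, which includes 4.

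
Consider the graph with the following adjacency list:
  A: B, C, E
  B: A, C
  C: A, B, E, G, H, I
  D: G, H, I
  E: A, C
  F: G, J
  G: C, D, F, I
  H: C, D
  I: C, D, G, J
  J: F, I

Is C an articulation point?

Deleting C raises the number of components from 1 to 2, so C is a cut vertex.

Yes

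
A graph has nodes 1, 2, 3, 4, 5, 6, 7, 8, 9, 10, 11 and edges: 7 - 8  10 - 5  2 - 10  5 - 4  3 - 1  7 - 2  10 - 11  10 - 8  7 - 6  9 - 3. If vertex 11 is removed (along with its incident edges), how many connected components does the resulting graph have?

With 11 gone, the remaining components are: {1, 3, 9}; {2, 4, 5, 6, 7, 8, 10}.
That is 2 components.

2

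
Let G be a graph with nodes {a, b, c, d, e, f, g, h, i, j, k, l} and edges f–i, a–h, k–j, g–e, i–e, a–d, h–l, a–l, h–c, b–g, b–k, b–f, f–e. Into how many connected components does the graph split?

Starting from a we can reach a, c, d, h, l. That is one component of size 5.
Starting from b we can reach b, e, f, g, i, j, k. That is one component of size 7.
Total: 2 components.

2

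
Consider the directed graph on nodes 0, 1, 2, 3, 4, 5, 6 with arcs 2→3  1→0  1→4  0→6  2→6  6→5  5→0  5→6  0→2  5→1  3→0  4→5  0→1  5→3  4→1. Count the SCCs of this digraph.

{0, 1, 2, 3, 4, 5, 6} are all mutually reachable — one SCC of size 7.
That gives 1 strongly connected component.

1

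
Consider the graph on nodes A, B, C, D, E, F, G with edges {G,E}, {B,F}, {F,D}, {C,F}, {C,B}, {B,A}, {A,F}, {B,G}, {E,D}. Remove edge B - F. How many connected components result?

1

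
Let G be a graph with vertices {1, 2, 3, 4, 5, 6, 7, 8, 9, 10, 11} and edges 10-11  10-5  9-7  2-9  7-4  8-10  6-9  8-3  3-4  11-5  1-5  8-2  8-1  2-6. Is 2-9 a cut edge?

No

After removing 2-9, the path 2-6-9 still connects them, so the edge is not a bridge.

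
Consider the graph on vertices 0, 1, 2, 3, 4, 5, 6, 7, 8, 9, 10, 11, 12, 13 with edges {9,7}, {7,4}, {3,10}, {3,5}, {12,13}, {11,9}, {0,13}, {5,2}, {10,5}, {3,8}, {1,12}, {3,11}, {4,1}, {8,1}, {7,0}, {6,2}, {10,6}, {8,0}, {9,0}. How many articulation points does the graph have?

1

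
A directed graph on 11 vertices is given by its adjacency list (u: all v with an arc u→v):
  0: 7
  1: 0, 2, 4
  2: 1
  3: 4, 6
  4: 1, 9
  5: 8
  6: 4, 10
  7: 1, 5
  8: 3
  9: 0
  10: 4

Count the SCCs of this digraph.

{0, 1, 2, 3, 4, 5, 6, 7, 8, 9, 10} are all mutually reachable — one SCC of size 11.
That gives 1 strongly connected component.

1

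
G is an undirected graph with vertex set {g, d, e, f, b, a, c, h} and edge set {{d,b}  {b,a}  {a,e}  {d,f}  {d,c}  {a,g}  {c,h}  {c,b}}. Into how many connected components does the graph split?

Starting from a we can reach a, b, c, d, e, f, g, h. That is one component of size 8.
Total: 1 component.

1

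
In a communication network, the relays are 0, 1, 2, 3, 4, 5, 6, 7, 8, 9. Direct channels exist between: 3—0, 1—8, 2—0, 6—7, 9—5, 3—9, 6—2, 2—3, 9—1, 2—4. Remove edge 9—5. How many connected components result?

2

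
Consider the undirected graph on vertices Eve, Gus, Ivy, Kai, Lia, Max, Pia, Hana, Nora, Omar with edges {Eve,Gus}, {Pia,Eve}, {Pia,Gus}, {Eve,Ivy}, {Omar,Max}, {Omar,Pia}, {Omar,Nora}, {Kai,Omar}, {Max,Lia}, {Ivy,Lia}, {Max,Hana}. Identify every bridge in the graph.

Hana-Max, Kai-Omar, Nora-Omar

The edges on the cycle Omar-Max-Lia-Ivy-Eve-Pia-Omar are not bridges since each lies on that cycle.
But removing Omar—Nora disconnects Omar from Nora; removing Kai—Omar disconnects Kai from Omar; removing Max—Hana disconnects Max from Hana — these are bridges.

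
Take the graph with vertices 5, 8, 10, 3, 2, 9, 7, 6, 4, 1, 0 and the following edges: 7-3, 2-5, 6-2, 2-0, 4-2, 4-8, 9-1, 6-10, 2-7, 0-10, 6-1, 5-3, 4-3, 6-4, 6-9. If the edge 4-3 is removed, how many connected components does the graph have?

4 and 3 are still connected via 4-2-5-3, so the component count stays at 1.

1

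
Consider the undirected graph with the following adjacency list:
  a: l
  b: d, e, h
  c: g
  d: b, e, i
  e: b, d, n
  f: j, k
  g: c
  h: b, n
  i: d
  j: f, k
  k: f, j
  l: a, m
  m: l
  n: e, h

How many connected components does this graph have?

Starting from c we can reach c, g. That is one component of size 2.
Starting from a we can reach a, l, m. That is one component of size 3.
Starting from f we can reach f, j, k. That is one component of size 3.
Starting from b we can reach b, d, e, h, i, n. That is one component of size 6.
Total: 4 components.

4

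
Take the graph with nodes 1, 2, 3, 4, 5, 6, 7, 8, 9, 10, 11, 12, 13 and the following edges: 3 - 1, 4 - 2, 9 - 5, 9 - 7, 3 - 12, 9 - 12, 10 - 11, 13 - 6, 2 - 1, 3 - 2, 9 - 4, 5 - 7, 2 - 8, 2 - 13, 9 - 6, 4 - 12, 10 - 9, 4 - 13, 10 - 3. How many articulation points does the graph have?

3

Removing 2 increases the component count from 1 to 2, so 2 is a cut vertex.
Removing 9 increases the component count from 1 to 2, so 9 is a cut vertex.
Removing 10 increases the component count from 1 to 2, so 10 is a cut vertex.
By contrast removing 7 leaves 1 component; it is not a cut vertex. No other vertex is a cut vertex either.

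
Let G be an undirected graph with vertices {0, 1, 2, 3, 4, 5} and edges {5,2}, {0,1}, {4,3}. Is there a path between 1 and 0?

Yes

From 1 we can reach 0, 1, which includes 0.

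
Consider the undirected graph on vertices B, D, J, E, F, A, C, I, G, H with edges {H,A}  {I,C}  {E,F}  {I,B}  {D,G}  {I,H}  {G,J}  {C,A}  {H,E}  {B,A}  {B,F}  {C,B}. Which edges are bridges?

D-G, G-J

The edges on the cycle I-C-B-I are not bridges since each lies on that cycle.
But removing G—J disconnects G from J; removing G—D disconnects G from D — these are bridges.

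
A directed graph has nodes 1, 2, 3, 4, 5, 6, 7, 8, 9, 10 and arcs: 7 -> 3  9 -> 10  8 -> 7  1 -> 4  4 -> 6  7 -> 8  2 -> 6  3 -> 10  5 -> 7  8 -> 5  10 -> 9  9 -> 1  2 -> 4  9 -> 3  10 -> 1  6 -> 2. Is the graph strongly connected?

No

There is no directed path from 1 to 7, so the graph is not strongly connected.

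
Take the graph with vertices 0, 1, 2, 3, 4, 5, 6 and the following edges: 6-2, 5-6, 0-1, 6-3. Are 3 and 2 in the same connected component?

Yes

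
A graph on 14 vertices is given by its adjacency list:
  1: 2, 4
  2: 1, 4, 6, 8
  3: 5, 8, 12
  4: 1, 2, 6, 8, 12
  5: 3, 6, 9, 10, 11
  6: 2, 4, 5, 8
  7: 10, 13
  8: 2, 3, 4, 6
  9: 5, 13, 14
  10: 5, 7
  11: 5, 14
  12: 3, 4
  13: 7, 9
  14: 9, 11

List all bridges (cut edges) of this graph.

none

The edges on the cycle 4-1-2-4 are not bridges since each lies on that cycle.
Every edge lies on some cycle, so there are no bridges.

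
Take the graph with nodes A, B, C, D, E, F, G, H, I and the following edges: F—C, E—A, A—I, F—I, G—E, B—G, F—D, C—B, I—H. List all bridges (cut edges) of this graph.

The edges on the cycle F-C-B-G-E-A-I-F are not bridges since each lies on that cycle.
But removing I—H disconnects I from H; removing F—D disconnects F from D — these are bridges.

D-F, H-I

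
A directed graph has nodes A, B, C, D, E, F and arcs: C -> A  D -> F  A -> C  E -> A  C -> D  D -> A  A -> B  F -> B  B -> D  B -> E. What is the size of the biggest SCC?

6

{A, B, C, D, E, F} are all mutually reachable — one SCC of size 6.
The largest has 6 vertices.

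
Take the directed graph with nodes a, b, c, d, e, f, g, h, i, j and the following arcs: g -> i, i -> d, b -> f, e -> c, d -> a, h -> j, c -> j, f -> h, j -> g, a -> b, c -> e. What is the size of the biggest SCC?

{a, b, d, f, g, h, i, j} are all mutually reachable — one SCC of size 8.
{c, e} are all mutually reachable — one SCC of size 2.
The largest has 8 vertices.

8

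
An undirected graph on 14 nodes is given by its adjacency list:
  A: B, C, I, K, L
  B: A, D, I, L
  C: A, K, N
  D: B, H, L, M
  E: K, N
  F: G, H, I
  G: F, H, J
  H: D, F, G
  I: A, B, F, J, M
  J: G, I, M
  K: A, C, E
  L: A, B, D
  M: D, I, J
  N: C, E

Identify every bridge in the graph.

none

The edges on the cycle D-M-J-G-H-D are not bridges since each lies on that cycle.
Every edge lies on some cycle, so there are no bridges.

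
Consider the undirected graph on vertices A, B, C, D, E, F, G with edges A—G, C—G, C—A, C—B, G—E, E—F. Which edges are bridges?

The edges on the cycle C-A-G-C are not bridges since each lies on that cycle.
But removing E—F disconnects E from F; removing G—E disconnects G from E; removing C—B disconnects C from B — these are bridges.

B-C, E-F, E-G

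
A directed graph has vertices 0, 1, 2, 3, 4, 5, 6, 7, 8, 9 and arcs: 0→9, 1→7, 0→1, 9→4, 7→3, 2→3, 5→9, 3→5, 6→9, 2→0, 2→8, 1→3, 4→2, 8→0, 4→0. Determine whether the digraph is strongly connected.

No

There is no directed path from 9 to 6, so the graph is not strongly connected.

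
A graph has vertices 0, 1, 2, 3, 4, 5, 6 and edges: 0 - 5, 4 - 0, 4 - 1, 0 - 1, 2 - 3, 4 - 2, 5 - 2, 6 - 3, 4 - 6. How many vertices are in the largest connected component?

7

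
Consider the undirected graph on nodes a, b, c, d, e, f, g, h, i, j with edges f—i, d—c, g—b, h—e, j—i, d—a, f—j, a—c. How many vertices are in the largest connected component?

3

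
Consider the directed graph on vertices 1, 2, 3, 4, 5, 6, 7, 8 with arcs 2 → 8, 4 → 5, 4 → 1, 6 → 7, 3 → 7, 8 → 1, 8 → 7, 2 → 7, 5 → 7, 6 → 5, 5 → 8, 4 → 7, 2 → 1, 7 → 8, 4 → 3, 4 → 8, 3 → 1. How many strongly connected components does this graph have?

{7, 8} are all mutually reachable — one SCC of size 2.
{4} is an SCC by itself.
{6} is an SCC by itself.
{2} is an SCC by itself.
{3} is an SCC by itself.
(and 2 more singleton SCCs)
That gives 7 strongly connected components.

7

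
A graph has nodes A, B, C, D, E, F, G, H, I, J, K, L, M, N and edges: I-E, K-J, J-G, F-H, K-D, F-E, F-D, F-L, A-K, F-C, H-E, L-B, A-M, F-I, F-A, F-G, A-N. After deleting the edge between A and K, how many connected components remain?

A and K are still connected via A-F-D-K, so the component count stays at 1.

1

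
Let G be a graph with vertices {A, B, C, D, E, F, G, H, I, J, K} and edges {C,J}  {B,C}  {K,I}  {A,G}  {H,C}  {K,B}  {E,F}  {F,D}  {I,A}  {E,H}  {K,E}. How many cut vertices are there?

Removing A increases the component count from 1 to 2, so A is a cut vertex.
Removing C increases the component count from 1 to 2, so C is a cut vertex.
Removing E increases the component count from 1 to 2, so E is a cut vertex.
Likewise F, I, K are cut vertices.
By contrast removing H leaves 1 component; it is not a cut vertex. No other vertex is a cut vertex either.

6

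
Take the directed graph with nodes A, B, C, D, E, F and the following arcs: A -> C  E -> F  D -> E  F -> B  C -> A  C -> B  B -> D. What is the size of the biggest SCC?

{B, D, E, F} are all mutually reachable — one SCC of size 4.
{A, C} are all mutually reachable — one SCC of size 2.
The largest has 4 vertices.

4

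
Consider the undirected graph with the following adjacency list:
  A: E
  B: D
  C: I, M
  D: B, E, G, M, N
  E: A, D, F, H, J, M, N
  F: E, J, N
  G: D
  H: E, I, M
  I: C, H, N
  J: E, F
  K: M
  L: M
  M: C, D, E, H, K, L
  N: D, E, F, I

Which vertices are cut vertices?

D, E, M

Removing D increases the component count from 1 to 3, so D is a cut vertex.
Removing E increases the component count from 1 to 2, so E is a cut vertex.
Removing M increases the component count from 1 to 3, so M is a cut vertex.
By contrast removing F leaves 1 component; it is not a cut vertex. No other vertex is a cut vertex either.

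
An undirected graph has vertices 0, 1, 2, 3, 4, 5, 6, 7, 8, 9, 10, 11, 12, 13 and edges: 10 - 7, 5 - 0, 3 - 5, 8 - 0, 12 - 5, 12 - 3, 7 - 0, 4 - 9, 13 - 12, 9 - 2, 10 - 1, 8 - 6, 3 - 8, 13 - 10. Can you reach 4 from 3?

The component containing 3 is {0, 1, 3, 5, 6, 7, 8, 10, 12, 13}, and 4 is not in it.

No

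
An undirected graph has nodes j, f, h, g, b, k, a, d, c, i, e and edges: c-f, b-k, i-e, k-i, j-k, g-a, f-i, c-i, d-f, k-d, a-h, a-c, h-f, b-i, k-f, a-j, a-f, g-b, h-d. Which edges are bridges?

The edges on the cycle g-a-j-k-b-g are not bridges since each lies on that cycle.
But removing i-e disconnects i from e — this is a bridge.

e-i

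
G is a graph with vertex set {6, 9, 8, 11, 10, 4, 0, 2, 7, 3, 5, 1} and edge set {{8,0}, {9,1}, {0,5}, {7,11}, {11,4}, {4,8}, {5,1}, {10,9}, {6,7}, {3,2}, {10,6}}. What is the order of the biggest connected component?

Starting from 2 we can reach 2, 3. That is one component of size 2.
Starting from 0 we can reach 0, 1, 4, 5, 6, 7, 8, 9, 10, 11. That is one component of size 10.
The largest has 10 vertices.

10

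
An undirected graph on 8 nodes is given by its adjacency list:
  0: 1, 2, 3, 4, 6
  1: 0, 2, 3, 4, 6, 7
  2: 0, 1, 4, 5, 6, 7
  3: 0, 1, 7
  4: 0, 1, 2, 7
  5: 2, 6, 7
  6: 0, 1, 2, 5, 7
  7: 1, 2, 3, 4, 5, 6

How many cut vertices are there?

Removing 6, for instance, still leaves 1 component. No single vertex removal increases the component count — the graph has no articulation points.

0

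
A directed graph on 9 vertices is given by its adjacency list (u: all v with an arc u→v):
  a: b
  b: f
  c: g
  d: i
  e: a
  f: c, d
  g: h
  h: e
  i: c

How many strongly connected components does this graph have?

1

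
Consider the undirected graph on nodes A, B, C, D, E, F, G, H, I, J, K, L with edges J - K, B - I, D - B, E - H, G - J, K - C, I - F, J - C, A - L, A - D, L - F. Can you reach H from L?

No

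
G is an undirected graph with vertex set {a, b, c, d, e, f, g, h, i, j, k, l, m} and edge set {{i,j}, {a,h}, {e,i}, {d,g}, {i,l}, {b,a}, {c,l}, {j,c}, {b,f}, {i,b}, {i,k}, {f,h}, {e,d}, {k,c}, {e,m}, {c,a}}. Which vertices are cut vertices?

d, e, i

Removing d increases the component count from 1 to 2, so d is a cut vertex.
Removing e increases the component count from 1 to 3, so e is a cut vertex.
Removing i increases the component count from 1 to 2, so i is a cut vertex.
By contrast removing k leaves 1 component; it is not a cut vertex. No other vertex is a cut vertex either.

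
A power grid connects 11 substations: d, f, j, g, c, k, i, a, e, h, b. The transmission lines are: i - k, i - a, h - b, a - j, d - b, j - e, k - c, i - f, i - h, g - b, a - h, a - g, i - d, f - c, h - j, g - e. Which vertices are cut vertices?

Removing i increases the component count from 1 to 2, so i is a cut vertex.
By contrast removing g leaves 1 component; it is not a cut vertex. No other vertex is a cut vertex either.

i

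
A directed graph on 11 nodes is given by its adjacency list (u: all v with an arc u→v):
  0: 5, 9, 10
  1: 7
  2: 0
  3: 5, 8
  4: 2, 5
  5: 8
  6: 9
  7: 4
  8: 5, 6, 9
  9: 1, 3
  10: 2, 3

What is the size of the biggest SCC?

11

{0, 1, 2, 3, 4, 5, 6, 7, 8, 9, 10} are all mutually reachable — one SCC of size 11.
The largest has 11 vertices.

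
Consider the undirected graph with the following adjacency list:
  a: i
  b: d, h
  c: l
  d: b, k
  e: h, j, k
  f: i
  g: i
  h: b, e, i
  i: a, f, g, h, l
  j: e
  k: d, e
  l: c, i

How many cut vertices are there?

4

Removing e increases the component count from 1 to 2, so e is a cut vertex.
Removing h increases the component count from 1 to 2, so h is a cut vertex.
Removing i increases the component count from 1 to 5, so i is a cut vertex.
Likewise l is a cut vertex.
By contrast removing c leaves 1 component; it is not a cut vertex. No other vertex is a cut vertex either.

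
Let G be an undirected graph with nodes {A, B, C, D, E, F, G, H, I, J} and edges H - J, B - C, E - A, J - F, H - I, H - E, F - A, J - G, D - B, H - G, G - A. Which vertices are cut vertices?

B, H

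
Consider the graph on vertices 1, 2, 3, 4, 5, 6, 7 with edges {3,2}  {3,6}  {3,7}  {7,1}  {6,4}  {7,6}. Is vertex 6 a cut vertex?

Deleting 6 raises the number of components from 2 to 3, so 6 is a cut vertex.

Yes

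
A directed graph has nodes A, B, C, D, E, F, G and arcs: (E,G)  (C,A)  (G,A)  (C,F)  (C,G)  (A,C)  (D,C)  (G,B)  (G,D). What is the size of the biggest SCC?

4

{A, C, D, G} are all mutually reachable — one SCC of size 4.
{F} is an SCC by itself.
{E} is an SCC by itself.
{B} is an SCC by itself.
The largest has 4 vertices.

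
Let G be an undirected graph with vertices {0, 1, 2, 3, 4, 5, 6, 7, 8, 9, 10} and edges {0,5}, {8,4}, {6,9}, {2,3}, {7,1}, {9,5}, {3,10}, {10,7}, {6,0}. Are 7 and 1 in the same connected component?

Yes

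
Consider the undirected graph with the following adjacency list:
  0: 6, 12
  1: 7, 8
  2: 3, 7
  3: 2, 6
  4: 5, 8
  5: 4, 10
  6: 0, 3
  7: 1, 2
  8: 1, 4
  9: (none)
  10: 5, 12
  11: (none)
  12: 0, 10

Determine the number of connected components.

3

11 is isolated — a component by itself.
9 is isolated — a component by itself.
Starting from 0 we can reach 0, 1, 2, 3, 4, 5, 6, 7, 8, 10, 12. That is one component of size 11.
Total: 3 components.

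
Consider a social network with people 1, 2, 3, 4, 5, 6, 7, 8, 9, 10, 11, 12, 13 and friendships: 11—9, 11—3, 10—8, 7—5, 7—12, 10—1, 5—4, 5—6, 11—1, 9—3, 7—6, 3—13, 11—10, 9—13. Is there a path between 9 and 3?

Yes

From 9 we can reach 1, 3, 8, 9, 10, 11, 13, which includes 3.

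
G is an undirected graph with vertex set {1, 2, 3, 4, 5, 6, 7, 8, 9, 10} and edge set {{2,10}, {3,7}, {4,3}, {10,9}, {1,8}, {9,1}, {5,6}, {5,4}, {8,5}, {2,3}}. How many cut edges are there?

The edges on the cycle 2-10-9-1-8-5-4-3-2 are not bridges since each lies on that cycle.
But removing 6—5 disconnects 6 from 5; removing 7—3 disconnects 7 from 3 — these are bridges.
That makes 2 bridges.

2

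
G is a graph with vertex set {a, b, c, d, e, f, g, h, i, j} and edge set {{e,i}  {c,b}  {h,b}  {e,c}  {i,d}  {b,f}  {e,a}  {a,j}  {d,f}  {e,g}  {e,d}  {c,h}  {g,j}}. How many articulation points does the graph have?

1

Removing e increases the component count from 1 to 2, so e is a cut vertex.
By contrast removing d leaves 1 component; it is not a cut vertex. No other vertex is a cut vertex either.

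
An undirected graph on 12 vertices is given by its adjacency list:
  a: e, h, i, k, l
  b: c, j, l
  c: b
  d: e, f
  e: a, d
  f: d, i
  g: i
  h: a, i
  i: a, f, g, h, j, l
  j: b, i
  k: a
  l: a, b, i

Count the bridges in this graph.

The edges on the cycle i-j-b-l-i are not bridges since each lies on that cycle.
But removing c-b disconnects c from b; removing i-g disconnects i from g; removing k-a disconnects k from a — these are bridges.
That makes 3 bridges.

3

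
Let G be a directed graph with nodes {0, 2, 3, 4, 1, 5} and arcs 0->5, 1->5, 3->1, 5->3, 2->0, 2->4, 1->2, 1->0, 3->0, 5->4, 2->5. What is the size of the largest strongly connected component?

{0, 1, 2, 3, 5} are all mutually reachable — one SCC of size 5.
{4} is an SCC by itself.
The largest has 5 vertices.

5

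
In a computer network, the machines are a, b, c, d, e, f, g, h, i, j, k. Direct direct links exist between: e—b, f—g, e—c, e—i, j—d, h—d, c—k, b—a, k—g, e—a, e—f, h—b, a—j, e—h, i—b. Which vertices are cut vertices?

e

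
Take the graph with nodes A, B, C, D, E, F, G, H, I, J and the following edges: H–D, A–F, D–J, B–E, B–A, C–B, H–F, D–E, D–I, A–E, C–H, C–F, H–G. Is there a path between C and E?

Yes

From C we can reach A, B, C, D, E, F, G, H, I, J, which includes E.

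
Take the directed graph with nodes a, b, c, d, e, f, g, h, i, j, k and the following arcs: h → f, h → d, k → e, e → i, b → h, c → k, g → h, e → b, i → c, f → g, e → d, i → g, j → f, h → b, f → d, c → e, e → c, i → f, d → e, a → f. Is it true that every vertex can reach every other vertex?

No

There is no directed path from e to a, so the graph is not strongly connected.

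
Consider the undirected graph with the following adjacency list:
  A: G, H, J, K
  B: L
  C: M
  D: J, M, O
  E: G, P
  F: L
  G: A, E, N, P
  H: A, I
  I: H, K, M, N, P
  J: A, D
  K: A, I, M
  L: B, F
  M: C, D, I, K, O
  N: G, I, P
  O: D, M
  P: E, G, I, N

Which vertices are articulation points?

L, M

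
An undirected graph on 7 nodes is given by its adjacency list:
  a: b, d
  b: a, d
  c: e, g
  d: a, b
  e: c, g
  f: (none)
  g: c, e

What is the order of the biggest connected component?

3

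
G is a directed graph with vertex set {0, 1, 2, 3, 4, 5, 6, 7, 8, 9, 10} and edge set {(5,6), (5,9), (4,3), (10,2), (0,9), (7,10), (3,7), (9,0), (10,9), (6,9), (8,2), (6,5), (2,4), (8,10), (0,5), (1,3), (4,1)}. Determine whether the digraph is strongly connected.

No

There is no directed path from 4 to 8, so the graph is not strongly connected.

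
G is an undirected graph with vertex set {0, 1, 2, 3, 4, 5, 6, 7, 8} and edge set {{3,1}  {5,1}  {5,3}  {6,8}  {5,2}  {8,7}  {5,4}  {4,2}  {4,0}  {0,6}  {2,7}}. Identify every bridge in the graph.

The edges on the cycle 5-3-1-5 are not bridges since each lies on that cycle.
Every edge lies on some cycle, so there are no bridges.

none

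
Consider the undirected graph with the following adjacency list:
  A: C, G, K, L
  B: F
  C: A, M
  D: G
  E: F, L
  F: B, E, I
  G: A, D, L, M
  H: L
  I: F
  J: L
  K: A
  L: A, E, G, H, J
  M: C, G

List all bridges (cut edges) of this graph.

The edges on the cycle L-A-C-M-G-L are not bridges since each lies on that cycle.
But removing I-F disconnects I from F; removing K-A disconnects K from A; removing J-L disconnects J from L; removing H-L disconnects H from L — these are bridges.
In total 8 edges are bridges.

A-K, B-F, D-G, E-F, E-L, F-I, H-L, J-L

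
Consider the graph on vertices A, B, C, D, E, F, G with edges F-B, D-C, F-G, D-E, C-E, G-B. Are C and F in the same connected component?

The component containing C is {C, D, E}, and F is not in it.

No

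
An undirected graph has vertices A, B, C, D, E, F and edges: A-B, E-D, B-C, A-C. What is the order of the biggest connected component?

3

F is isolated — a component by itself.
Starting from D we can reach D, E. That is one component of size 2.
Starting from A we can reach A, B, C. That is one component of size 3.
The largest has 3 vertices.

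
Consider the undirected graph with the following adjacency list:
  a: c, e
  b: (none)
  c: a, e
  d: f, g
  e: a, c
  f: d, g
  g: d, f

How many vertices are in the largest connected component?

b is isolated — a component by itself.
Starting from d we can reach d, f, g. That is one component of size 3.
Starting from a we can reach a, c, e. That is one component of size 3.
The largest has 3 vertices.

3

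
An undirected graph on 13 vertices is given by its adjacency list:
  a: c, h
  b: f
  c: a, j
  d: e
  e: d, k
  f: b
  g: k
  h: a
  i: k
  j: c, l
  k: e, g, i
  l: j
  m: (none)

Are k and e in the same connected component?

From k we can reach d, e, g, i, k, which includes e.

Yes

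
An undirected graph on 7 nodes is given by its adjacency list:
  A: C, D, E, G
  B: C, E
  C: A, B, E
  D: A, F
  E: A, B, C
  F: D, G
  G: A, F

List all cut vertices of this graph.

A

Removing A increases the component count from 1 to 2, so A is a cut vertex.
By contrast removing G leaves 1 component; it is not a cut vertex. No other vertex is a cut vertex either.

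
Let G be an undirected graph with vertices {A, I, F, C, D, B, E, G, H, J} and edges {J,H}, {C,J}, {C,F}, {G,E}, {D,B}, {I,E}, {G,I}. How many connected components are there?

A is isolated — a component by itself.
Starting from B we can reach B, D. That is one component of size 2.
Starting from E we can reach E, G, I. That is one component of size 3.
Starting from C we can reach C, F, H, J. That is one component of size 4.
Total: 4 components.

4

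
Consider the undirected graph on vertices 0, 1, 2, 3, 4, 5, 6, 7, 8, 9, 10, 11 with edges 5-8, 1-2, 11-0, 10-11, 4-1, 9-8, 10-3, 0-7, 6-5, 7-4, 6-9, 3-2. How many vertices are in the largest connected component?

8

Starting from 5 we can reach 5, 6, 8, 9. That is one component of size 4.
Starting from 0 we can reach 0, 1, 2, 3, 4, 7, 10, 11. That is one component of size 8.
The largest has 8 vertices.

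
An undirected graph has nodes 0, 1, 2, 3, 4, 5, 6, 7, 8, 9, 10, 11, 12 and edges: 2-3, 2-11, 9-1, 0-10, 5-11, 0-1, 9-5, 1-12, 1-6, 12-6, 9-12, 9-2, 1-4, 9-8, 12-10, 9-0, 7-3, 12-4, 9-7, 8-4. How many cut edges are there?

0

The edges on the cycle 9-8-4-1-9 are not bridges since each lies on that cycle.
Every edge lies on some cycle, so there are no bridges.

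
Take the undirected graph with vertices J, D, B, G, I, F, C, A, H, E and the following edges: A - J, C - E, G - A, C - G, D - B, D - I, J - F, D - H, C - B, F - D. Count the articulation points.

Removing C increases the component count from 1 to 2, so C is a cut vertex.
Removing D increases the component count from 1 to 3, so D is a cut vertex.
By contrast removing I leaves 1 component; it is not a cut vertex. No other vertex is a cut vertex either.

2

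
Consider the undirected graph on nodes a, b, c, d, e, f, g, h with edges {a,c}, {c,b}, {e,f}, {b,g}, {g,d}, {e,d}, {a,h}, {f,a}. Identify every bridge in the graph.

The edges on the cycle e-f-a-c-b-g-d-e are not bridges since each lies on that cycle.
But removing a - h disconnects a from h — this is a bridge.

a-h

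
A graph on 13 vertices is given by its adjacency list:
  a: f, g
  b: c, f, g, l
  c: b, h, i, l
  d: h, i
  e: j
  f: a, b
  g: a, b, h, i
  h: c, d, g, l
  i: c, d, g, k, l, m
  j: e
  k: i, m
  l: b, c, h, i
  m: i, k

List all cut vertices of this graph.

Removing i increases the component count from 2 to 3, so i is a cut vertex.
By contrast removing m leaves 2 components; it is not a cut vertex. No other vertex is a cut vertex either.

i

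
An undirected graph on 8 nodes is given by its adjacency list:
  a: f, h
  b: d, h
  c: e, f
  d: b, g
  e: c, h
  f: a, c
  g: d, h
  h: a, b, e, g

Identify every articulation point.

Removing h increases the component count from 1 to 2, so h is a cut vertex.
By contrast removing d leaves 1 component; it is not a cut vertex. No other vertex is a cut vertex either.

h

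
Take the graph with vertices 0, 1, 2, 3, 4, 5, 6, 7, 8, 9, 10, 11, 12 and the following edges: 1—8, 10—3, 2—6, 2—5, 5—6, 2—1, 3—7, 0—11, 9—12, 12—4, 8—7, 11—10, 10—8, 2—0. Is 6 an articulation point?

Deleting 6 leaves 2 components (was 2), so 6 is not a cut vertex.

No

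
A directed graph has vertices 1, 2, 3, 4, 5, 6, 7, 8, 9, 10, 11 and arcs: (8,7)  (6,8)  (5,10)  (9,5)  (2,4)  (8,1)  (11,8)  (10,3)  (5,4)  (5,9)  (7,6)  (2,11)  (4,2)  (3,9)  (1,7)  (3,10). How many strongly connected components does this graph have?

4

{3, 5, 9, 10} are all mutually reachable — one SCC of size 4.
{1, 6, 7, 8} are all mutually reachable — one SCC of size 4.
{2, 4} are all mutually reachable — one SCC of size 2.
{11} is an SCC by itself.
That gives 4 strongly connected components.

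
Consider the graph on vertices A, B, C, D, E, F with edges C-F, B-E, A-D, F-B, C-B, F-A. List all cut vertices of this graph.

A, B, F

Removing A increases the component count from 1 to 2, so A is a cut vertex.
Removing B increases the component count from 1 to 2, so B is a cut vertex.
Removing F increases the component count from 1 to 2, so F is a cut vertex.
By contrast removing C leaves 1 component; it is not a cut vertex. No other vertex is a cut vertex either.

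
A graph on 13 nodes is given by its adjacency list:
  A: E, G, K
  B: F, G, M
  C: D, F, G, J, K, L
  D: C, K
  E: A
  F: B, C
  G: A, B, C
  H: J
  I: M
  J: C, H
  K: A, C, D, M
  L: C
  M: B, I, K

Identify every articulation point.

A, C, J, M

Removing A increases the component count from 1 to 2, so A is a cut vertex.
Removing C increases the component count from 1 to 3, so C is a cut vertex.
Removing J increases the component count from 1 to 2, so J is a cut vertex.
Likewise M is a cut vertex.
By contrast removing E leaves 1 component; it is not a cut vertex. No other vertex is a cut vertex either.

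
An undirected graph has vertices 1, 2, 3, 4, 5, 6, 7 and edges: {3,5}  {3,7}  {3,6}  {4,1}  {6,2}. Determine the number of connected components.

Starting from 1 we can reach 1, 4. That is one component of size 2.
Starting from 2 we can reach 2, 3, 5, 6, 7. That is one component of size 5.
Total: 2 components.

2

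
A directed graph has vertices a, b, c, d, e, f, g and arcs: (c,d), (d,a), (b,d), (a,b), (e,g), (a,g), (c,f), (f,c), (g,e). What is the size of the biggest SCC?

{a, b, d} are all mutually reachable — one SCC of size 3.
{c, f} are all mutually reachable — one SCC of size 2.
{e, g} are all mutually reachable — one SCC of size 2.
The largest has 3 vertices.

3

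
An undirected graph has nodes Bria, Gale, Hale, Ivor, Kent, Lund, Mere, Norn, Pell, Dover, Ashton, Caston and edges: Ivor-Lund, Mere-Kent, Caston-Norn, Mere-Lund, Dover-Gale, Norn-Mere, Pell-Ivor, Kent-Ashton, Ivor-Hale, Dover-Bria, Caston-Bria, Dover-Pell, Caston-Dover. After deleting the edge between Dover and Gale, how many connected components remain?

2

Before removal there is 1 component.
Dover-Gale is a bridge — removing it separates Dover's side from Gale's side.
After removal: 2 components.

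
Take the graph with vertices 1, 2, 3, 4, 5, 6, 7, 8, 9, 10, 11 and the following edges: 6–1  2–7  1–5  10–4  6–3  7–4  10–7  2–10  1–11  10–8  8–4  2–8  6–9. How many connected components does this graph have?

2

Starting from 2 we can reach 2, 4, 7, 8, 10. That is one component of size 5.
Starting from 1 we can reach 1, 3, 5, 6, 9, 11. That is one component of size 6.
Total: 2 components.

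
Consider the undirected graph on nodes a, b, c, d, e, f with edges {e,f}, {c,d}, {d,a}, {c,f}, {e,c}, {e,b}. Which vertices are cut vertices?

Removing c increases the component count from 1 to 2, so c is a cut vertex.
Removing d increases the component count from 1 to 2, so d is a cut vertex.
Removing e increases the component count from 1 to 2, so e is a cut vertex.
By contrast removing a leaves 1 component; it is not a cut vertex. No other vertex is a cut vertex either.

c, d, e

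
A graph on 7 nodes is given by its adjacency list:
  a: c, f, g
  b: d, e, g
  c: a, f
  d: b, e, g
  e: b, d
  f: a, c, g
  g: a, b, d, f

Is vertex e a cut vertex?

No

Deleting e leaves 1 component (was 1) (its neighbors b, d remain connected to each other), so e is not a cut vertex.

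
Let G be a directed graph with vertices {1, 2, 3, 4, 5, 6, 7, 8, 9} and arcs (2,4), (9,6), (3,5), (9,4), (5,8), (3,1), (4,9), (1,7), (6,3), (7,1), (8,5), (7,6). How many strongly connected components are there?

4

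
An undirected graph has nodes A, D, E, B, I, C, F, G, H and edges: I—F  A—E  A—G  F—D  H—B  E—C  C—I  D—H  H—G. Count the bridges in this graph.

1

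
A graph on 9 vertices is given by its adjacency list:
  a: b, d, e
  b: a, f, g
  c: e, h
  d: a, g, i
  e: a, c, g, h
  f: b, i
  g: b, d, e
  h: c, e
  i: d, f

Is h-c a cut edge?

No

After removing h-c, the path h-e-c still connects them, so the edge is not a bridge.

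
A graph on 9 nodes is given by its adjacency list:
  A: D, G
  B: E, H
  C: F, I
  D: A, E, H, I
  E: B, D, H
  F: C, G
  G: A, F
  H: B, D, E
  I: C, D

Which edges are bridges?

The edges on the cycle D-I-C-F-G-A-D are not bridges since each lies on that cycle.
Every edge lies on some cycle, so there are no bridges.

none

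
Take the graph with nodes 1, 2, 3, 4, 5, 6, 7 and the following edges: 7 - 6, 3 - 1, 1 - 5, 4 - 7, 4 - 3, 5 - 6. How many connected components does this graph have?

2 is isolated — a component by itself.
Starting from 1 we can reach 1, 3, 4, 5, 6, 7. That is one component of size 6.
Total: 2 components.

2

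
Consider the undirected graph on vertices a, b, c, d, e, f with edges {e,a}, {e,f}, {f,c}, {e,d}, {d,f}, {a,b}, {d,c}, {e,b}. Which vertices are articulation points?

e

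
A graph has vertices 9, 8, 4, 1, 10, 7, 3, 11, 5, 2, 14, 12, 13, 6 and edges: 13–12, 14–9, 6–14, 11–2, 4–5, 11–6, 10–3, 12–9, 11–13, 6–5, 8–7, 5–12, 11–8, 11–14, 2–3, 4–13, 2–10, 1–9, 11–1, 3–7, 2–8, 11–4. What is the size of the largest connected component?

14

Starting from 1 we can reach 1, 2, 3, 4, 5, 6, 7, 8, 9, 10, 11, 12, 13, 14. That is one component of size 14.
The largest has 14 vertices.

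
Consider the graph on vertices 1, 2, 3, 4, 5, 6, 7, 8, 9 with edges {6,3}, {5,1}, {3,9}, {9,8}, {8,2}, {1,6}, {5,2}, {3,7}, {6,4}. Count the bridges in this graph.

2

The edges on the cycle 5-1-6-3-9-8-2-5 are not bridges since each lies on that cycle.
But removing 4 - 6 disconnects 4 from 6; removing 3 - 7 disconnects 3 from 7 — these are bridges.
That makes 2 bridges.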